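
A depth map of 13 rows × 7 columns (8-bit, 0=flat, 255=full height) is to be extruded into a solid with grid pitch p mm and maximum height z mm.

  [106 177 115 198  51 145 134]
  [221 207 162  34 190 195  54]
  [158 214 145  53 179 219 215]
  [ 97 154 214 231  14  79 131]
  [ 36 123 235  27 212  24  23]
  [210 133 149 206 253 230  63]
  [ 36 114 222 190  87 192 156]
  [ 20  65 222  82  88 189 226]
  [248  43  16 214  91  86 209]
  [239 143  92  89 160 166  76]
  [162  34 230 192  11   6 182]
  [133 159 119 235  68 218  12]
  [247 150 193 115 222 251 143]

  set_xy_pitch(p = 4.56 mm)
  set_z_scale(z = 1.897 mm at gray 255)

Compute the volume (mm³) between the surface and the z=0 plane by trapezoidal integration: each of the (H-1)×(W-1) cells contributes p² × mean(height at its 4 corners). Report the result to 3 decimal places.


height_mm = gray/255 × 1.897; cell vol = 4.56² × mean(4 corners)
unit = 4.56² × 1.897 / (4×255) = 0.038672 mm³ per gray-sum
row 0: Σ corner-gray over 6 cells = 3463  → 133.9212
row 1: Σ corner-gray over 6 cells = 3844  → 148.6552
row 2: Σ corner-gray over 6 cells = 3605  → 139.4126
row 3: Σ corner-gray over 6 cells = 2913  → 112.6516
row 4: Σ corner-gray over 6 cells = 3516  → 135.9708
row 5: Σ corner-gray over 6 cells = 4017  → 155.3455
row 6: Σ corner-gray over 6 cells = 3340  → 129.1645
row 7: Σ corner-gray over 6 cells = 2895  → 111.9555
row 8: Σ corner-gray over 6 cells = 2972  → 114.9332
row 9: Σ corner-gray over 6 cells = 2905  → 112.3422
row 10: Σ corner-gray over 6 cells = 3033  → 117.2922
row 11: Σ corner-gray over 6 cells = 3995  → 154.4947
Σ rows: total corner-gray = 40498  → 1566.1394 mm³

1566.139


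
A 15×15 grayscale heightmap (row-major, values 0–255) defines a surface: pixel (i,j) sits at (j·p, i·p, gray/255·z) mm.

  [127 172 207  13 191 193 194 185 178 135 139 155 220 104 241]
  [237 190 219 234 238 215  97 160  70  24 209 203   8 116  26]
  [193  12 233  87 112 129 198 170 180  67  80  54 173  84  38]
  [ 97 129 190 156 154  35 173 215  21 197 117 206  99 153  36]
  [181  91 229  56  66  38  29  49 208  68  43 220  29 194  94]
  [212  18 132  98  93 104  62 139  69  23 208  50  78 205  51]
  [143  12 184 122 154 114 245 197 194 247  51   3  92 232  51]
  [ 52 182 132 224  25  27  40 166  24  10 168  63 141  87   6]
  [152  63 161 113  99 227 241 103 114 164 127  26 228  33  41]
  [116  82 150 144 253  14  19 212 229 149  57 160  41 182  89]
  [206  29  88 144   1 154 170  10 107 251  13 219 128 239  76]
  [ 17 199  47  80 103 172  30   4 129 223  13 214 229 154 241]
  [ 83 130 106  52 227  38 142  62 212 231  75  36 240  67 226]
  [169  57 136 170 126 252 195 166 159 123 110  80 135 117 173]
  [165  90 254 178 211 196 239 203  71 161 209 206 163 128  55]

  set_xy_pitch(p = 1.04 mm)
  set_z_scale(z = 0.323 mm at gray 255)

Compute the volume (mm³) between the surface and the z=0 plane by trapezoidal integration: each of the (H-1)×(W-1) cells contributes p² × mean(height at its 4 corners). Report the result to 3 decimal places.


34.216

height_mm = gray/255 × 0.323; cell vol = 1.04² × mean(4 corners)
unit = 1.04² × 0.323 / (4×255) = 0.000342507 mm³ per gray-sum
row 0: Σ corner-gray over 14 cells = 8769  → 3.0034
row 1: Σ corner-gray over 14 cells = 7618  → 2.6092
row 2: Σ corner-gray over 14 cells = 7212  → 2.4702
row 3: Σ corner-gray over 14 cells = 6738  → 2.3078
row 4: Σ corner-gray over 14 cells = 5736  → 1.9646
row 5: Σ corner-gray over 14 cells = 6709  → 2.2979
row 6: Σ corner-gray over 14 cells = 6524  → 2.2345
row 7: Σ corner-gray over 14 cells = 6227  → 2.1328
row 8: Σ corner-gray over 14 cells = 7180  → 2.4592
row 9: Σ corner-gray over 14 cells = 6977  → 2.3897
row 10: Σ corner-gray over 14 cells = 6840  → 2.3427
row 11: Σ corner-gray over 14 cells = 6997  → 2.3965
row 12: Σ corner-gray over 14 cells = 7539  → 2.5822
row 13: Σ corner-gray over 14 cells = 8832  → 3.0250
Σ rows: total corner-gray = 99898  → 34.2157 mm³


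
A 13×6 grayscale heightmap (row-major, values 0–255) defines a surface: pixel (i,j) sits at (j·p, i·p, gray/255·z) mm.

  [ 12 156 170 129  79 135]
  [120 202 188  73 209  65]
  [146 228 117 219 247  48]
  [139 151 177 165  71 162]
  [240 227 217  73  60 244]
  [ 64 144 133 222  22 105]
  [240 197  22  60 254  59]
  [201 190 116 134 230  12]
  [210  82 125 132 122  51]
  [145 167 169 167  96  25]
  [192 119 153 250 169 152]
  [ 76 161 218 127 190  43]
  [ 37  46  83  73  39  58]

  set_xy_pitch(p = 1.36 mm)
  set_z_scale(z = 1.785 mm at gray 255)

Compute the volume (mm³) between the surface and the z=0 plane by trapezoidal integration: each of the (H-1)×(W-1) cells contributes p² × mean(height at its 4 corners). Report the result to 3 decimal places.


111.508

height_mm = gray/255 × 1.785; cell vol = 1.36² × mean(4 corners)
unit = 1.36² × 1.785 / (4×255) = 0.0032368 mm³ per gray-sum
row 0: Σ corner-gray over 5 cells = 2744  → 8.8818
row 1: Σ corner-gray over 5 cells = 3345  → 10.8271
row 2: Σ corner-gray over 5 cells = 3245  → 10.5034
row 3: Σ corner-gray over 5 cells = 3067  → 9.9273
row 4: Σ corner-gray over 5 cells = 2849  → 9.2216
row 5: Σ corner-gray over 5 cells = 2576  → 8.3380
row 6: Σ corner-gray over 5 cells = 2918  → 9.4450
row 7: Σ corner-gray over 5 cells = 2736  → 8.8559
row 8: Σ corner-gray over 5 cells = 2551  → 8.2571
row 9: Σ corner-gray over 5 cells = 3094  → 10.0147
row 10: Σ corner-gray over 5 cells = 3237  → 10.4775
row 11: Σ corner-gray over 5 cells = 2088  → 6.7584
Σ rows: total corner-gray = 34450  → 111.5078 mm³


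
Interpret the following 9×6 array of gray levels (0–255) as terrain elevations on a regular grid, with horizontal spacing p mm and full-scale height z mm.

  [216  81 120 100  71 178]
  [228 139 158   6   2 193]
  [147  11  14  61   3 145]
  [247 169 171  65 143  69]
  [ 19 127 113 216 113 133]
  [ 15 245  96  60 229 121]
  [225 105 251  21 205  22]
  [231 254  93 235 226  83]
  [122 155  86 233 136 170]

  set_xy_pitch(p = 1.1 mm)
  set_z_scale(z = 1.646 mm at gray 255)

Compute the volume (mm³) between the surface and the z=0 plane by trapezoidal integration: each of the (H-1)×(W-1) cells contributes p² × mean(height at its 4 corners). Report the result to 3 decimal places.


40.087

height_mm = gray/255 × 1.646; cell vol = 1.1² × mean(4 corners)
unit = 1.1² × 1.646 / (4×255) = 0.00195261 mm³ per gray-sum
row 0: Σ corner-gray over 5 cells = 2169  → 4.2352
row 1: Σ corner-gray over 5 cells = 1501  → 2.9309
row 2: Σ corner-gray over 5 cells = 1882  → 3.6748
row 3: Σ corner-gray over 5 cells = 2702  → 5.2759
row 4: Σ corner-gray over 5 cells = 2686  → 5.2447
row 5: Σ corner-gray over 5 cells = 2807  → 5.4810
row 6: Σ corner-gray over 5 cells = 3341  → 6.5237
row 7: Σ corner-gray over 5 cells = 3442  → 6.7209
Σ rows: total corner-gray = 20530  → 40.0870 mm³


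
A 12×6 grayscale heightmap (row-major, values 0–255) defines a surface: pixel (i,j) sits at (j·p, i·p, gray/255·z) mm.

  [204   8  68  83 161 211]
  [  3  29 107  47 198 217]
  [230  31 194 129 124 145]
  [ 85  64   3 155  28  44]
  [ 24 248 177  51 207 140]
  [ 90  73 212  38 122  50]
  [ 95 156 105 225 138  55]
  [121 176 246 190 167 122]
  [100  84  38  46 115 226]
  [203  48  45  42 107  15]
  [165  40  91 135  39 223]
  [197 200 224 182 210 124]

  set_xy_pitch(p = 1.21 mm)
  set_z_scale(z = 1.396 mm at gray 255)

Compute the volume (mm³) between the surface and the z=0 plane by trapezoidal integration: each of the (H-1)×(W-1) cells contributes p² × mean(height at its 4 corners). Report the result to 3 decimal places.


51.285

height_mm = gray/255 × 1.396; cell vol = 1.21² × mean(4 corners)
unit = 1.21² × 1.396 / (4×255) = 0.00200381 mm³ per gray-sum
row 0: Σ corner-gray over 5 cells = 2037  → 4.0818
row 1: Σ corner-gray over 5 cells = 2313  → 4.6348
row 2: Σ corner-gray over 5 cells = 1960  → 3.9275
row 3: Σ corner-gray over 5 cells = 2159  → 4.3262
row 4: Σ corner-gray over 5 cells = 2560  → 5.1297
row 5: Σ corner-gray over 5 cells = 2428  → 4.8652
row 6: Σ corner-gray over 5 cells = 3199  → 6.4102
row 7: Σ corner-gray over 5 cells = 2693  → 5.3963
row 8: Σ corner-gray over 5 cells = 1594  → 3.1941
row 9: Σ corner-gray over 5 cells = 1700  → 3.4065
row 10: Σ corner-gray over 5 cells = 2951  → 5.9132
Σ rows: total corner-gray = 25594  → 51.2854 mm³


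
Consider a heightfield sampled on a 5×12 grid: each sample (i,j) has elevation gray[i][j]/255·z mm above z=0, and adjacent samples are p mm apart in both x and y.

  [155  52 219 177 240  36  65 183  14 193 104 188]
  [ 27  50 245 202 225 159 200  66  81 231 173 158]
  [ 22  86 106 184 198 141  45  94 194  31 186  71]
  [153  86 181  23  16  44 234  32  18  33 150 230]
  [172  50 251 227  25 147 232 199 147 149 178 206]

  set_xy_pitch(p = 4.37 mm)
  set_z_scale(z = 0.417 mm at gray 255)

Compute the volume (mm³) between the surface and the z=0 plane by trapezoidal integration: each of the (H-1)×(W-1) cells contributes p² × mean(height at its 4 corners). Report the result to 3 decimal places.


177.030

height_mm = gray/255 × 0.417; cell vol = 4.37² × mean(4 corners)
unit = 4.37² × 0.417 / (4×255) = 0.00780726 mm³ per gray-sum
row 0: Σ corner-gray over 11 cells = 6358  → 49.6386
row 1: Σ corner-gray over 11 cells = 6072  → 47.4057
row 2: Σ corner-gray over 11 cells = 4640  → 36.2257
row 3: Σ corner-gray over 11 cells = 5605  → 43.7597
Σ rows: total corner-gray = 22675  → 177.0297 mm³


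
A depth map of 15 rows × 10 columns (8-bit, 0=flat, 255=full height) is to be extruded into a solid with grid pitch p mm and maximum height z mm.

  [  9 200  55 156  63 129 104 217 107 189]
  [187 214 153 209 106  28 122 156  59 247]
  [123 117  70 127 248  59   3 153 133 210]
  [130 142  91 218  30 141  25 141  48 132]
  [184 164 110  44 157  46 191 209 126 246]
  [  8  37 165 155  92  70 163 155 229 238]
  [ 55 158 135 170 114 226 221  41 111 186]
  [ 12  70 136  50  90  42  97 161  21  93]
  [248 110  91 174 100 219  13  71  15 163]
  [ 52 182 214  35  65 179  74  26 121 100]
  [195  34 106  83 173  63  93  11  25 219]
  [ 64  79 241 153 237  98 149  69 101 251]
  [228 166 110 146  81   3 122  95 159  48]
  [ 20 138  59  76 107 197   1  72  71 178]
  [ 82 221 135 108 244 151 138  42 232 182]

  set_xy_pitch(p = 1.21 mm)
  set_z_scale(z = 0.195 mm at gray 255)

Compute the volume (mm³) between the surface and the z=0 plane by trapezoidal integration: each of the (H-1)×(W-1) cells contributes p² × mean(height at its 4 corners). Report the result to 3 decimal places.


16.717

height_mm = gray/255 × 0.195; cell vol = 1.21² × mean(4 corners)
unit = 1.21² × 0.195 / (4×255) = 0.000279901 mm³ per gray-sum
row 0: Σ corner-gray over 9 cells = 4788  → 1.3402
row 1: Σ corner-gray over 9 cells = 4681  → 1.3102
row 2: Σ corner-gray over 9 cells = 4087  → 1.1440
row 3: Σ corner-gray over 9 cells = 4458  → 1.2478
row 4: Σ corner-gray over 9 cells = 4902  → 1.3721
row 5: Σ corner-gray over 9 cells = 4971  → 1.3914
row 6: Σ corner-gray over 9 cells = 4032  → 1.1286
row 7: Σ corner-gray over 9 cells = 3436  → 0.9617
row 8: Σ corner-gray over 9 cells = 3941  → 1.1031
row 9: Σ corner-gray over 9 cells = 3534  → 0.9892
row 10: Σ corner-gray over 9 cells = 4159  → 1.1641
row 11: Σ corner-gray over 9 cells = 4609  → 1.2901
row 12: Σ corner-gray over 9 cells = 3680  → 1.0300
row 13: Σ corner-gray over 9 cells = 4446  → 1.2444
Σ rows: total corner-gray = 59724  → 16.7168 mm³


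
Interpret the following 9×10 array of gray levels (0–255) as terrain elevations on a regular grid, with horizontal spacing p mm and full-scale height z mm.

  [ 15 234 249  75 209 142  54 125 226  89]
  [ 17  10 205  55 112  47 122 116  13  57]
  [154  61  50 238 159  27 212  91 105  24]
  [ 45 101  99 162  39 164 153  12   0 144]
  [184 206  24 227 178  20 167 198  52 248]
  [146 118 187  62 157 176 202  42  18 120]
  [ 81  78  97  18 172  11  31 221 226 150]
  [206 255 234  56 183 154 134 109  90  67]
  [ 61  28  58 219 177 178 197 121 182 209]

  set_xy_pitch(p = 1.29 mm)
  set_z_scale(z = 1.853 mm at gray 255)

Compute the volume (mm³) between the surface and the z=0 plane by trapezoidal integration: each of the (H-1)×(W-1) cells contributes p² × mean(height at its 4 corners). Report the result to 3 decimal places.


104.092

height_mm = gray/255 × 1.853; cell vol = 1.29² × mean(4 corners)
unit = 1.29² × 1.853 / (4×255) = 0.00302312 mm³ per gray-sum
row 0: Σ corner-gray over 9 cells = 4166  → 12.5943
row 1: Σ corner-gray over 9 cells = 3498  → 10.5749
row 2: Σ corner-gray over 9 cells = 3713  → 11.2248
row 3: Σ corner-gray over 9 cells = 4225  → 12.7727
row 4: Σ corner-gray over 9 cells = 4766  → 14.4082
row 5: Σ corner-gray over 9 cells = 4129  → 12.4824
row 6: Σ corner-gray over 9 cells = 4642  → 14.0333
row 7: Σ corner-gray over 9 cells = 5293  → 16.0013
Σ rows: total corner-gray = 34432  → 104.0919 mm³


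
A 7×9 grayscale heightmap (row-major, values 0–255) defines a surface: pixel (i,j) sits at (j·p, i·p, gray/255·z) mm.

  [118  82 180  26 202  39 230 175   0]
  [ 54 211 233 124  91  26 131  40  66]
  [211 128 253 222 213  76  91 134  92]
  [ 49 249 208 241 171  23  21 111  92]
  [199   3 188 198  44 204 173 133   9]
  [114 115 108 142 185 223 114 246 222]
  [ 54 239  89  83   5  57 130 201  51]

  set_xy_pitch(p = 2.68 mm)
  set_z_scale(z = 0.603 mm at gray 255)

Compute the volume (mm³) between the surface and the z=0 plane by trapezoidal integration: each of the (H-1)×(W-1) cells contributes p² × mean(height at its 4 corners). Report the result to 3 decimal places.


height_mm = gray/255 × 0.603; cell vol = 2.68² × mean(4 corners)
unit = 2.68² × 0.603 / (4×255) = 0.00424607 mm³ per gray-sum
row 0: Σ corner-gray over 8 cells = 3818  → 16.2115
row 1: Σ corner-gray over 8 cells = 4369  → 18.5511
row 2: Σ corner-gray over 8 cells = 4726  → 20.0669
row 3: Σ corner-gray over 8 cells = 4283  → 18.1859
row 4: Σ corner-gray over 8 cells = 4696  → 19.9395
row 5: Σ corner-gray over 8 cells = 4315  → 18.3218
Σ rows: total corner-gray = 26207  → 111.2766 mm³

111.277


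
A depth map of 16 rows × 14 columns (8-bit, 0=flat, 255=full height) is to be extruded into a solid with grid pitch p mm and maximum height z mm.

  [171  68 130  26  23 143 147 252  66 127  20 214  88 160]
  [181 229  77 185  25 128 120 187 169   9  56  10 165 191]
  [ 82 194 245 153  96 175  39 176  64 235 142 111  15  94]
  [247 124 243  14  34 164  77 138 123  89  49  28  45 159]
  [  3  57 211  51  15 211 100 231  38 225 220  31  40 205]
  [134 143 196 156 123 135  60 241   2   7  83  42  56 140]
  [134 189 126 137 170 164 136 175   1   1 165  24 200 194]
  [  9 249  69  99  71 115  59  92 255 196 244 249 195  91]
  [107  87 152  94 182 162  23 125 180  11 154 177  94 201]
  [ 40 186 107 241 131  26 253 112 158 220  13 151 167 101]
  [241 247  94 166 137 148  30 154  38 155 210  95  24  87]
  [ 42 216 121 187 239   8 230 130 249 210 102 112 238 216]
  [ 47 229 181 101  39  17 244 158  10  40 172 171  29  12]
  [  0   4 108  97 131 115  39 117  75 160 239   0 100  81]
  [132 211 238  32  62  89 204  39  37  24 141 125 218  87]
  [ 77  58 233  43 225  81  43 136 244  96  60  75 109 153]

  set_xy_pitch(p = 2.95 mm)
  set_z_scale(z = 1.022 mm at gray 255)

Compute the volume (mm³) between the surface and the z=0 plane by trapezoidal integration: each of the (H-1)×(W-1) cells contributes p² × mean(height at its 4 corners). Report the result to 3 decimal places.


838.918

height_mm = gray/255 × 1.022; cell vol = 2.95² × mean(4 corners)
unit = 2.95² × 1.022 / (4×255) = 0.00871956 mm³ per gray-sum
row 0: Σ corner-gray over 13 cells = 6031  → 52.5877
row 1: Σ corner-gray over 13 cells = 6558  → 57.1829
row 2: Σ corner-gray over 13 cells = 6128  → 53.4335
row 3: Σ corner-gray over 13 cells = 5730  → 49.9631
row 4: Σ corner-gray over 13 cells = 5830  → 50.8351
row 5: Σ corner-gray over 13 cells = 6066  → 52.8929
row 6: Σ corner-gray over 13 cells = 7190  → 62.6937
row 7: Σ corner-gray over 13 cells = 7076  → 61.6996
row 8: Σ corner-gray over 13 cells = 6861  → 59.8249
row 9: Σ corner-gray over 13 cells = 6995  → 60.9933
row 10: Σ corner-gray over 13 cells = 7666  → 66.8442
row 11: Σ corner-gray over 13 cells = 7183  → 62.6326
row 12: Σ corner-gray over 13 cells = 5292  → 46.1439
row 13: Σ corner-gray over 13 cells = 5510  → 48.0448
row 14: Σ corner-gray over 13 cells = 6095  → 53.1457
Σ rows: total corner-gray = 96211  → 838.9179 mm³


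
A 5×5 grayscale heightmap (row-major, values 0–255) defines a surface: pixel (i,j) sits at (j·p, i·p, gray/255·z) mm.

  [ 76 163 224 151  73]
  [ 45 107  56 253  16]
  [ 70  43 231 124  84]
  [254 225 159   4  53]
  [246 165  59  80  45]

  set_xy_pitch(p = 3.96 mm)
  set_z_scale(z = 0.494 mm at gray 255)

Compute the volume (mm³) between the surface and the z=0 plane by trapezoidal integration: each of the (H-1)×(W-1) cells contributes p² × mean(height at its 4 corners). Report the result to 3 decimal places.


60.576

height_mm = gray/255 × 0.494; cell vol = 3.96² × mean(4 corners)
unit = 3.96² × 0.494 / (4×255) = 0.00759481 mm³ per gray-sum
row 0: Σ corner-gray over 4 cells = 2118  → 16.0858
row 1: Σ corner-gray over 4 cells = 1843  → 13.9972
row 2: Σ corner-gray over 4 cells = 2033  → 15.4403
row 3: Σ corner-gray over 4 cells = 1982  → 15.0529
Σ rows: total corner-gray = 7976  → 60.5762 mm³


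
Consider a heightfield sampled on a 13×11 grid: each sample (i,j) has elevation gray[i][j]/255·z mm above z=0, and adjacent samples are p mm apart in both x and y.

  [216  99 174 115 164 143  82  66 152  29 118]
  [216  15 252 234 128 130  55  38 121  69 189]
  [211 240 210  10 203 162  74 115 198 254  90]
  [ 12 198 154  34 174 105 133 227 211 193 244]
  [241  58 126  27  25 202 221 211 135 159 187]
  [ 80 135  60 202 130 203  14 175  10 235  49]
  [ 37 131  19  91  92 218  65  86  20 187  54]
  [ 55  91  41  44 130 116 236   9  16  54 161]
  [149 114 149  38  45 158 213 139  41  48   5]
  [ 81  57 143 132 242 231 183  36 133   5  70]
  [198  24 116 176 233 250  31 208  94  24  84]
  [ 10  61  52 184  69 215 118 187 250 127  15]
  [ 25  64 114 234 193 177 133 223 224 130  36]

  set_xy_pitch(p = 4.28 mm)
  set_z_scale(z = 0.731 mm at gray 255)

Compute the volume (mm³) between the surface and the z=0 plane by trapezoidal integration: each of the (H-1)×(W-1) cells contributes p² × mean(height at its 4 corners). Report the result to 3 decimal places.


788.361

height_mm = gray/255 × 0.731; cell vol = 4.28² × mean(4 corners)
unit = 4.28² × 0.731 / (4×255) = 0.0131282 mm³ per gray-sum
row 0: Σ corner-gray over 10 cells = 4871  → 63.9474
row 1: Σ corner-gray over 10 cells = 5722  → 75.1195
row 2: Σ corner-gray over 10 cells = 6347  → 83.3246
row 3: Σ corner-gray over 10 cells = 5870  → 77.0625
row 4: Σ corner-gray over 10 cells = 5213  → 68.4372
row 5: Σ corner-gray over 10 cells = 4366  → 57.3177
row 6: Σ corner-gray over 10 cells = 3599  → 47.2483
row 7: Σ corner-gray over 10 cells = 3734  → 49.0206
row 8: Σ corner-gray over 10 cells = 4519  → 59.3263
row 9: Σ corner-gray over 10 cells = 5069  → 66.5468
row 10: Σ corner-gray over 10 cells = 5145  → 67.5445
row 11: Σ corner-gray over 10 cells = 5596  → 73.4653
Σ rows: total corner-gray = 60051  → 788.3607 mm³


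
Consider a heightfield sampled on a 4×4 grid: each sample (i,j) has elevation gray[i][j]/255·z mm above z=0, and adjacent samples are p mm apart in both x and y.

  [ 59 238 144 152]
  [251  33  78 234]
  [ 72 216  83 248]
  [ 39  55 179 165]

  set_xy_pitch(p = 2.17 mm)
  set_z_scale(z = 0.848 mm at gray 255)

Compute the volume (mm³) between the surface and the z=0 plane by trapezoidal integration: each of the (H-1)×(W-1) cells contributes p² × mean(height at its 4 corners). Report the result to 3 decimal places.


19.171

height_mm = gray/255 × 0.848; cell vol = 2.17² × mean(4 corners)
unit = 2.17² × 0.848 / (4×255) = 0.00391485 mm³ per gray-sum
row 0: Σ corner-gray over 3 cells = 1682  → 6.5848
row 1: Σ corner-gray over 3 cells = 1625  → 6.3616
row 2: Σ corner-gray over 3 cells = 1590  → 6.2246
Σ rows: total corner-gray = 4897  → 19.1710 mm³


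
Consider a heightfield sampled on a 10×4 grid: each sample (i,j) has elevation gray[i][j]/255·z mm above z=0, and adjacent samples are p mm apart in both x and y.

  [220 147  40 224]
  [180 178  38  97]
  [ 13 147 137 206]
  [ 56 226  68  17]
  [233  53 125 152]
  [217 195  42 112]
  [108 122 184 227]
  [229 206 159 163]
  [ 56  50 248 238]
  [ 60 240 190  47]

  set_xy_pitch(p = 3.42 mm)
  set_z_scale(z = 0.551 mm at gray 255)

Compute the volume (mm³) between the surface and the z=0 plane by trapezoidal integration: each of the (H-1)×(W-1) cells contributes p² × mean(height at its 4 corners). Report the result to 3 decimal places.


95.439

height_mm = gray/255 × 0.551; cell vol = 3.42² × mean(4 corners)
unit = 3.42² × 0.551 / (4×255) = 0.00631835 mm³ per gray-sum
row 0: Σ corner-gray over 3 cells = 1527  → 9.6481
row 1: Σ corner-gray over 3 cells = 1496  → 9.4523
row 2: Σ corner-gray over 3 cells = 1448  → 9.1490
row 3: Σ corner-gray over 3 cells = 1402  → 8.8583
row 4: Σ corner-gray over 3 cells = 1544  → 9.7555
row 5: Σ corner-gray over 3 cells = 1750  → 11.0571
row 6: Σ corner-gray over 3 cells = 2069  → 13.0727
row 7: Σ corner-gray over 3 cells = 2012  → 12.7125
row 8: Σ corner-gray over 3 cells = 1857  → 11.7332
Σ rows: total corner-gray = 15105  → 95.4387 mm³


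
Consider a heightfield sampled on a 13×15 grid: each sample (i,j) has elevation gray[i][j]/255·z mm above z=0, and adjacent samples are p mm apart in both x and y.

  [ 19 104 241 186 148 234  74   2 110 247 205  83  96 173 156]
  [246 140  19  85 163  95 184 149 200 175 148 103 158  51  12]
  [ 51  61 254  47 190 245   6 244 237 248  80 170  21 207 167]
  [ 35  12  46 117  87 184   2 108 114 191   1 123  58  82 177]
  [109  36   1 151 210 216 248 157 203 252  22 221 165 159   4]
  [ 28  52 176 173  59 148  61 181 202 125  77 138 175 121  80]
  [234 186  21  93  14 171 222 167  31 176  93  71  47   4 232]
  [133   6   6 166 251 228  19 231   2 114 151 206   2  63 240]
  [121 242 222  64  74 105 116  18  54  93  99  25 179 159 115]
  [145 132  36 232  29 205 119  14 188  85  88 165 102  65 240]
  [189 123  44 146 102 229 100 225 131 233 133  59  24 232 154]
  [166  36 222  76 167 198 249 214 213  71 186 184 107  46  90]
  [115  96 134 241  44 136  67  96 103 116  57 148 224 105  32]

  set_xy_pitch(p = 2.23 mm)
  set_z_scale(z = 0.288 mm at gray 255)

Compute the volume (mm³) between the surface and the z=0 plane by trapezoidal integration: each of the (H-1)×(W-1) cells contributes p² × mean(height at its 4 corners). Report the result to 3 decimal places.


height_mm = gray/255 × 0.288; cell vol = 2.23² × mean(4 corners)
unit = 2.23² × 0.288 / (4×255) = 0.00140411 mm³ per gray-sum
row 0: Σ corner-gray over 14 cells = 7579  → 10.6418
row 1: Σ corner-gray over 14 cells = 7836  → 11.0026
row 2: Σ corner-gray over 14 cells = 6700  → 9.4076
row 3: Σ corner-gray over 14 cells = 6657  → 9.3472
row 4: Σ corner-gray over 14 cells = 7679  → 10.7822
row 5: Σ corner-gray over 14 cells = 6542  → 9.1857
row 6: Σ corner-gray over 14 cells = 6321  → 8.8754
row 7: Σ corner-gray over 14 cells = 6399  → 8.9849
row 8: Σ corner-gray over 14 cells = 6441  → 9.0439
row 9: Σ corner-gray over 14 cells = 7210  → 10.1237
row 10: Σ corner-gray over 14 cells = 8099  → 11.3719
row 11: Σ corner-gray over 14 cells = 7475  → 10.4957
Σ rows: total corner-gray = 84938  → 119.2625 mm³

119.263


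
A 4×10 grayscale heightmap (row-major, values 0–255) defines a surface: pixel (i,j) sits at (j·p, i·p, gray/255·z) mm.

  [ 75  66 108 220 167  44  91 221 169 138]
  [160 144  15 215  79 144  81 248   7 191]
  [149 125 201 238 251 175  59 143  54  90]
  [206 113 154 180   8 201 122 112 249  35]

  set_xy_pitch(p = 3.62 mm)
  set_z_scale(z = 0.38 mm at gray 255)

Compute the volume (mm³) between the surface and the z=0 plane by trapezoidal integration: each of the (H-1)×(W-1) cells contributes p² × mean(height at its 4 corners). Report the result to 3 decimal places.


height_mm = gray/255 × 0.38; cell vol = 3.62² × mean(4 corners)
unit = 3.62² × 0.38 / (4×255) = 0.00488203 mm³ per gray-sum
row 0: Σ corner-gray over 9 cells = 4602  → 22.4671
row 1: Σ corner-gray over 9 cells = 4948  → 24.1563
row 2: Σ corner-gray over 9 cells = 5250  → 25.6307
Σ rows: total corner-gray = 14800  → 72.2541 mm³

72.254


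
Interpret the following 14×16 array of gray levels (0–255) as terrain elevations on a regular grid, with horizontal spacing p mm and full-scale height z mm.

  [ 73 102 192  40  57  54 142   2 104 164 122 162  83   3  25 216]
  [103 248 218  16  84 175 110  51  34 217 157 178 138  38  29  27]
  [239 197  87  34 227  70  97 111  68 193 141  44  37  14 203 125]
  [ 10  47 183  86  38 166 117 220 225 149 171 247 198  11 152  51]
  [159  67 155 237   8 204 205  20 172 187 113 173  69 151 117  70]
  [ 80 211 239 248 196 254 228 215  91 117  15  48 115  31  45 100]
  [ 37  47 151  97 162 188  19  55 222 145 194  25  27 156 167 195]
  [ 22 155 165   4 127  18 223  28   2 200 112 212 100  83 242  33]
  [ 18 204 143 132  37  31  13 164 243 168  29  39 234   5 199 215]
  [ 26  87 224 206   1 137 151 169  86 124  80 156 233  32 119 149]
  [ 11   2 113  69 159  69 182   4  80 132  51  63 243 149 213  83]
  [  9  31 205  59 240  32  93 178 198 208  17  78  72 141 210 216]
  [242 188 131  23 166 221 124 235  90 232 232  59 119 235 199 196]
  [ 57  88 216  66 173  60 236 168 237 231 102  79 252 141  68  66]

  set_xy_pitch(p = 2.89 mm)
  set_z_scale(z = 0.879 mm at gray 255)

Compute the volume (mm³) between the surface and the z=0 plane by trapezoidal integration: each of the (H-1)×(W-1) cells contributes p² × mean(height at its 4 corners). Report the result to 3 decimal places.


704.481

height_mm = gray/255 × 0.879; cell vol = 2.89² × mean(4 corners)
unit = 2.89² × 0.879 / (4×255) = 0.00719754 mm³ per gray-sum
row 0: Σ corner-gray over 15 cells = 6309  → 45.4093
row 1: Σ corner-gray over 15 cells = 6926  → 49.8502
row 2: Σ corner-gray over 15 cells = 7491  → 53.9168
row 3: Σ corner-gray over 15 cells = 8066  → 58.0554
row 4: Σ corner-gray over 15 cells = 8271  → 59.5309
row 5: Σ corner-gray over 15 cells = 7828  → 56.3424
row 6: Σ corner-gray over 15 cells = 6939  → 49.9438
row 7: Σ corner-gray over 15 cells = 6912  → 49.7494
row 8: Σ corner-gray over 15 cells = 7300  → 52.5421
row 9: Σ corner-gray over 15 cells = 6937  → 49.9294
row 10: Σ corner-gray over 15 cells = 6901  → 49.6703
row 11: Σ corner-gray over 15 cells = 8695  → 62.5827
row 12: Σ corner-gray over 15 cells = 9303  → 66.9588
Σ rows: total corner-gray = 97878  → 704.4813 mm³


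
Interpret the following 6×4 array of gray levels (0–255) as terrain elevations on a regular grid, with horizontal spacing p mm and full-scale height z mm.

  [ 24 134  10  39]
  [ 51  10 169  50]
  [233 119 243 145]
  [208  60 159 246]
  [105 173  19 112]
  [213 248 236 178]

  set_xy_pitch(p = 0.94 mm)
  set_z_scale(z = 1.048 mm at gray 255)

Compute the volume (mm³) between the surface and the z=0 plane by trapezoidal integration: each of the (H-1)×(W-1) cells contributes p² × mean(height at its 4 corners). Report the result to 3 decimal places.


7.098

height_mm = gray/255 × 1.048; cell vol = 0.94² × mean(4 corners)
unit = 0.94² × 1.048 / (4×255) = 0.000907856 mm³ per gray-sum
row 0: Σ corner-gray over 3 cells = 810  → 0.7354
row 1: Σ corner-gray over 3 cells = 1561  → 1.4172
row 2: Σ corner-gray over 3 cells = 1994  → 1.8103
row 3: Σ corner-gray over 3 cells = 1493  → 1.3554
row 4: Σ corner-gray over 3 cells = 1960  → 1.7794
Σ rows: total corner-gray = 7818  → 7.0976 mm³


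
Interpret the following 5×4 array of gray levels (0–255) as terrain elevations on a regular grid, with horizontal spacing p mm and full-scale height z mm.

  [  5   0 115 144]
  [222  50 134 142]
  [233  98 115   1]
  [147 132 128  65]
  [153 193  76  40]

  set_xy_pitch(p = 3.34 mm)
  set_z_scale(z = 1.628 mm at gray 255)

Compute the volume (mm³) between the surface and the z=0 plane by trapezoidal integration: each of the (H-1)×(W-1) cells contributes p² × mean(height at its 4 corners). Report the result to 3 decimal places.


95.400

height_mm = gray/255 × 1.628; cell vol = 3.34² × mean(4 corners)
unit = 3.34² × 1.628 / (4×255) = 0.0178052 mm³ per gray-sum
row 0: Σ corner-gray over 3 cells = 1111  → 19.7816
row 1: Σ corner-gray over 3 cells = 1392  → 24.7849
row 2: Σ corner-gray over 3 cells = 1392  → 24.7849
row 3: Σ corner-gray over 3 cells = 1463  → 26.0490
Σ rows: total corner-gray = 5358  → 95.4003 mm³


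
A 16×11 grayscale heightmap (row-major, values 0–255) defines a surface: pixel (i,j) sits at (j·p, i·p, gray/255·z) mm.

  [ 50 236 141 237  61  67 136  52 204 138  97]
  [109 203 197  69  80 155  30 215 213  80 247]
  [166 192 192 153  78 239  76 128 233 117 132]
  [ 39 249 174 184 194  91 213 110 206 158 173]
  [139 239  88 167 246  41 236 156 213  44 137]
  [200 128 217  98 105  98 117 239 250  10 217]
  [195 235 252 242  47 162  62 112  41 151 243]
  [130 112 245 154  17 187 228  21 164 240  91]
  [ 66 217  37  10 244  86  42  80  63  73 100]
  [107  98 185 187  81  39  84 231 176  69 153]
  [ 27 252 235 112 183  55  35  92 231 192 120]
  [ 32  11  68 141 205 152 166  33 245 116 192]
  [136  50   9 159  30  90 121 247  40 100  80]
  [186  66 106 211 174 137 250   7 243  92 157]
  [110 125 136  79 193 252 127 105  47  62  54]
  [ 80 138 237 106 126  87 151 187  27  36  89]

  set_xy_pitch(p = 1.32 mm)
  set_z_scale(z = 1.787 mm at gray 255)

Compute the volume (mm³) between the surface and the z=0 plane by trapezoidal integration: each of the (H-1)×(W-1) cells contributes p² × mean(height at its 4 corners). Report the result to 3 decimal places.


height_mm = gray/255 × 1.787; cell vol = 1.32² × mean(4 corners)
unit = 1.32² × 1.787 / (4×255) = 0.00305262 mm³ per gray-sum
row 0: Σ corner-gray over 10 cells = 5531  → 16.8840
row 1: Σ corner-gray over 10 cells = 5954  → 18.1753
row 2: Σ corner-gray over 10 cells = 6484  → 19.7932
row 3: Σ corner-gray over 10 cells = 6506  → 19.8603
row 4: Σ corner-gray over 10 cells = 6077  → 18.5508
row 5: Σ corner-gray over 10 cells = 5987  → 18.2760
row 6: Σ corner-gray over 10 cells = 6003  → 18.3249
row 7: Σ corner-gray over 10 cells = 4827  → 14.7350
row 8: Σ corner-gray over 10 cells = 4430  → 13.5231
row 9: Σ corner-gray over 10 cells = 5481  → 16.7314
row 10: Σ corner-gray over 10 cells = 5419  → 16.5421
row 11: Σ corner-gray over 10 cells = 4406  → 13.4498
row 12: Σ corner-gray over 10 cells = 4823  → 14.7228
row 13: Σ corner-gray over 10 cells = 5331  → 16.2735
row 14: Σ corner-gray over 10 cells = 4775  → 14.5762
Σ rows: total corner-gray = 82034  → 250.4183 mm³

250.418


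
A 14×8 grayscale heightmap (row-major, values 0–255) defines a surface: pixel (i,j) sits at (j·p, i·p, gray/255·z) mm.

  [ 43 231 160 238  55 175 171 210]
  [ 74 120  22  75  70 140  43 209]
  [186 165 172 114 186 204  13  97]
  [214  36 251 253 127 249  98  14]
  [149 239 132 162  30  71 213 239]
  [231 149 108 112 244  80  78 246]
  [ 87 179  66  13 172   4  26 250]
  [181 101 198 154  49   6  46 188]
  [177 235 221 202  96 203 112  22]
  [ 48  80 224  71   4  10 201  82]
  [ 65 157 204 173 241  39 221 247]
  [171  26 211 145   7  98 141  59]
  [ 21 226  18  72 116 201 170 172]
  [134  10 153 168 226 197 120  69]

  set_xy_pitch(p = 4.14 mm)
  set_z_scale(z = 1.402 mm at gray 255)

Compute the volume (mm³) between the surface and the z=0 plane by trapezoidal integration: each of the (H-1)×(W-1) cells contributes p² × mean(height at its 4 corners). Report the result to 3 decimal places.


1119.078

height_mm = gray/255 × 1.402; cell vol = 4.14² × mean(4 corners)
unit = 4.14² × 1.402 / (4×255) = 0.0235585 mm³ per gray-sum
row 0: Σ corner-gray over 7 cells = 3536  → 83.3030
row 1: Σ corner-gray over 7 cells = 3214  → 75.7172
row 2: Σ corner-gray over 7 cells = 4247  → 100.0532
row 3: Σ corner-gray over 7 cells = 4338  → 102.1970
row 4: Σ corner-gray over 7 cells = 4101  → 96.6136
row 5: Σ corner-gray over 7 cells = 3276  → 77.1778
row 6: Σ corner-gray over 7 cells = 2734  → 64.4091
row 7: Σ corner-gray over 7 cells = 3814  → 89.8523
row 8: Σ corner-gray over 7 cells = 3647  → 85.9180
row 9: Σ corner-gray over 7 cells = 3692  → 86.9782
row 10: Σ corner-gray over 7 cells = 3868  → 91.1245
row 11: Σ corner-gray over 7 cells = 3285  → 77.3898
row 12: Σ corner-gray over 7 cells = 3750  → 88.3446
Σ rows: total corner-gray = 47502  → 1119.0782 mm³


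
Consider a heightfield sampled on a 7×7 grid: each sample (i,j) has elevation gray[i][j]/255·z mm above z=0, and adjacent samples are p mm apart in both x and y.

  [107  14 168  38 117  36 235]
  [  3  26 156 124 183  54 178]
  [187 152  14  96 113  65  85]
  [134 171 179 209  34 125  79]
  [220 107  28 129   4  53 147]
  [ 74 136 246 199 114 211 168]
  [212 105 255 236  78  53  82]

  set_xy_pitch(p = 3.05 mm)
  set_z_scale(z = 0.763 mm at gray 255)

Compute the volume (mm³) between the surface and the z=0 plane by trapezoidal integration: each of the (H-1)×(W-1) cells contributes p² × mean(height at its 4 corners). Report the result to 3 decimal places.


118.979

height_mm = gray/255 × 0.763; cell vol = 3.05² × mean(4 corners)
unit = 3.05² × 0.763 / (4×255) = 0.00695863 mm³ per gray-sum
row 0: Σ corner-gray over 6 cells = 2355  → 16.3876
row 1: Σ corner-gray over 6 cells = 2419  → 16.8329
row 2: Σ corner-gray over 6 cells = 2801  → 19.4911
row 3: Σ corner-gray over 6 cells = 2658  → 18.4961
row 4: Σ corner-gray over 6 cells = 3063  → 21.3143
row 5: Σ corner-gray over 6 cells = 3802  → 26.4567
Σ rows: total corner-gray = 17098  → 118.9787 mm³


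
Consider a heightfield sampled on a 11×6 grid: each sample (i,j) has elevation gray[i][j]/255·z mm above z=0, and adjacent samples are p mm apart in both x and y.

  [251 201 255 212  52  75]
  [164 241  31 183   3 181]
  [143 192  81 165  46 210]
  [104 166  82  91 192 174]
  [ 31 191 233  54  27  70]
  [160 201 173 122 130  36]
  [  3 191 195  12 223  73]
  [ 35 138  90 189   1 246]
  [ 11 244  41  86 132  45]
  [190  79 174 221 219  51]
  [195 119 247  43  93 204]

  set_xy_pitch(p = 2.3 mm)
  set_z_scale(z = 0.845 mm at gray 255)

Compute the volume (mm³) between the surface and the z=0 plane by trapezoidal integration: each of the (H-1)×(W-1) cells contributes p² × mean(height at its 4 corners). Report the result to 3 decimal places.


115.603

height_mm = gray/255 × 0.845; cell vol = 2.3² × mean(4 corners)
unit = 2.3² × 0.845 / (4×255) = 0.0043824 mm³ per gray-sum
row 0: Σ corner-gray over 5 cells = 3027  → 13.2655
row 1: Σ corner-gray over 5 cells = 2582  → 11.3154
row 2: Σ corner-gray over 5 cells = 2661  → 11.6616
row 3: Σ corner-gray over 5 cells = 2451  → 10.7413
row 4: Σ corner-gray over 5 cells = 2559  → 11.2146
row 5: Σ corner-gray over 5 cells = 2766  → 12.1217
row 6: Σ corner-gray over 5 cells = 2435  → 10.6711
row 7: Σ corner-gray over 5 cells = 2179  → 9.5493
row 8: Σ corner-gray over 5 cells = 2689  → 11.7843
row 9: Σ corner-gray over 5 cells = 3030  → 13.2787
Σ rows: total corner-gray = 26379  → 115.6034 mm³


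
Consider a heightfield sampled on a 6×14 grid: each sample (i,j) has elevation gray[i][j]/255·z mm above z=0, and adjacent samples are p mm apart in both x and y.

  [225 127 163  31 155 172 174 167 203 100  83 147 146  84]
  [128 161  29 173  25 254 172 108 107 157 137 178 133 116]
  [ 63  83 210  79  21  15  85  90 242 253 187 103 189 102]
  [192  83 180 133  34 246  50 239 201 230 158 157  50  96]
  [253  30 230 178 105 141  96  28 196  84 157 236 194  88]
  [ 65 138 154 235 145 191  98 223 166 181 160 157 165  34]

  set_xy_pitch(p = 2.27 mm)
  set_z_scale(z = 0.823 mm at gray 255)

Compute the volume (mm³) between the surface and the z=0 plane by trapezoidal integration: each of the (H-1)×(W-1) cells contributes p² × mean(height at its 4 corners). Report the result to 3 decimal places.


height_mm = gray/255 × 0.823; cell vol = 2.27² × mean(4 corners)
unit = 2.27² × 0.823 / (4×255) = 0.00415768 mm³ per gray-sum
row 0: Σ corner-gray over 13 cells = 7157  → 29.7565
row 1: Σ corner-gray over 13 cells = 6791  → 28.2348
row 2: Σ corner-gray over 13 cells = 7089  → 29.4738
row 3: Σ corner-gray over 13 cells = 7501  → 31.1868
row 4: Σ corner-gray over 13 cells = 7816  → 32.4965
Σ rows: total corner-gray = 36354  → 151.1484 mm³

151.148


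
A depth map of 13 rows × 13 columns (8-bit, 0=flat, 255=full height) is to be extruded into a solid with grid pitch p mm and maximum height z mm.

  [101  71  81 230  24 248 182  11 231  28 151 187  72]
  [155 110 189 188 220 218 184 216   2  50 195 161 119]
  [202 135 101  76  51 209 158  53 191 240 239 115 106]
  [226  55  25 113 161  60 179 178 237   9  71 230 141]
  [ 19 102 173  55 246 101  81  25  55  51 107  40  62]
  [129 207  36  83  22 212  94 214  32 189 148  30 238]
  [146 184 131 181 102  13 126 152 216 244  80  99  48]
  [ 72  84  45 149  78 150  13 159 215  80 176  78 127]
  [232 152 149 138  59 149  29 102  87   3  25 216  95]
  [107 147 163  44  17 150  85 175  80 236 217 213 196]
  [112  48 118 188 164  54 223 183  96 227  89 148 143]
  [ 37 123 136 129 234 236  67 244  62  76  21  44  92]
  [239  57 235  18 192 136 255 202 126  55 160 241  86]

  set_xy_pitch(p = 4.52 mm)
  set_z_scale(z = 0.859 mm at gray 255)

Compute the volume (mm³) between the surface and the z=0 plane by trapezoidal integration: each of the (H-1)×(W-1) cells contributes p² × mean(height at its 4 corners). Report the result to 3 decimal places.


1260.138

height_mm = gray/255 × 0.859; cell vol = 4.52² × mean(4 corners)
unit = 4.52² × 0.859 / (4×255) = 0.0172056 mm³ per gray-sum
row 0: Σ corner-gray over 12 cells = 6801  → 117.0153
row 1: Σ corner-gray over 12 cells = 7184  → 123.6050
row 2: Σ corner-gray over 12 cells = 6447  → 110.9245
row 3: Σ corner-gray over 12 cells = 5156  → 88.7121
row 4: Σ corner-gray over 12 cells = 5054  → 86.9571
row 5: Σ corner-gray over 12 cells = 6151  → 105.8317
row 6: Σ corner-gray over 12 cells = 5903  → 101.5647
row 7: Σ corner-gray over 12 cells = 5198  → 89.4347
row 8: Σ corner-gray over 12 cells = 5902  → 101.5475
row 9: Σ corner-gray over 12 cells = 6688  → 115.0711
row 10: Σ corner-gray over 12 cells = 6204  → 106.7436
row 11: Σ corner-gray over 12 cells = 6552  → 112.7311
Σ rows: total corner-gray = 73240  → 1260.1383 mm³


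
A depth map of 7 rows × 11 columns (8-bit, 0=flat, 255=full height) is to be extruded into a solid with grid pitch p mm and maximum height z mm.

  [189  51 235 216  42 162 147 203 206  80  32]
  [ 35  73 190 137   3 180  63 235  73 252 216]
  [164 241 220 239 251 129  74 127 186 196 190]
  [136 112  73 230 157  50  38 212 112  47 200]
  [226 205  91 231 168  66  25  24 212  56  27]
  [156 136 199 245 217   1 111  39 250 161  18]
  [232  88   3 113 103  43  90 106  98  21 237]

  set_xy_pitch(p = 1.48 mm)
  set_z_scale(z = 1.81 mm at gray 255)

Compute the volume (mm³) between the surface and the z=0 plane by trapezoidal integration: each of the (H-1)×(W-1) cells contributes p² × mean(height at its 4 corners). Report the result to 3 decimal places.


127.443

height_mm = gray/255 × 1.81; cell vol = 1.48² × mean(4 corners)
unit = 1.48² × 1.81 / (4×255) = 0.00388689 mm³ per gray-sum
row 0: Σ corner-gray over 10 cells = 5568  → 21.6422
row 1: Σ corner-gray over 10 cells = 6343  → 24.6545
row 2: Σ corner-gray over 10 cells = 6078  → 23.6245
row 3: Σ corner-gray over 10 cells = 4807  → 18.6843
row 4: Σ corner-gray over 10 cells = 5301  → 20.6044
row 5: Σ corner-gray over 10 cells = 4691  → 18.2334
Σ rows: total corner-gray = 32788  → 127.4432 mm³
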